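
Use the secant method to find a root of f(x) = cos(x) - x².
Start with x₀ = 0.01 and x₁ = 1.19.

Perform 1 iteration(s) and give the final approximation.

f(x) = cos(x) - x²
x₀ = 0.01, x₁ = 1.19

Secant formula: x_{n+1} = x_n - f(x_n)(x_n - x_{n-1})/(f(x_n) - f(x_{n-1}))

Iteration 1:
  f(0.010000) = 0.999850
  f(1.190000) = -1.044440
  x_2 = 1.190000 - (-1.044440)×(1.190000 - 0.010000)/(-1.044440 - 0.999850)
       = 0.587131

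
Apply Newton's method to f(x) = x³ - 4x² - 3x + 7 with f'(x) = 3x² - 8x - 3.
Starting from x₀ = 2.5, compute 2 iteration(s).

f(x) = x³ - 4x² - 3x + 7
f'(x) = 3x² - 8x - 3
x₀ = 2.5

Newton-Raphson formula: x_{n+1} = x_n - f(x_n)/f'(x_n)

Iteration 1:
  f(2.500000) = -9.875000
  f'(2.500000) = -4.250000
  x_1 = 2.500000 - (-9.875000)/(-4.250000) = 0.176471
Iteration 2:
  f(0.176471) = 6.351516
  f'(0.176471) = -4.318339
  x_2 = 0.176471 - 6.351516/(-4.318339) = 1.647294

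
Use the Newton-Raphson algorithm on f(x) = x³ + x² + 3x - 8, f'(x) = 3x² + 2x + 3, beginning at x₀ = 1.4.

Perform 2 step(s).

f(x) = x³ + x² + 3x - 8
f'(x) = 3x² + 2x + 3
x₀ = 1.4

Newton-Raphson formula: x_{n+1} = x_n - f(x_n)/f'(x_n)

Iteration 1:
  f(1.400000) = 0.904000
  f'(1.400000) = 11.680000
  x_1 = 1.400000 - 0.904000/11.680000 = 1.322603
Iteration 2:
  f(1.322603) = 0.030686
  f'(1.322603) = 10.893040
  x_2 = 1.322603 - 0.030686/10.893040 = 1.319786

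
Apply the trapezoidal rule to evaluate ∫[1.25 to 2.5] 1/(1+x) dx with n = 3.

f(x) = 1/(1+x)
a = 1.25, b = 2.5, n = 3
h = (b - a)/n = 0.416667

Trapezoidal rule: (h/2)[f(x₀) + 2f(x₁) + 2f(x₂) + ... + f(xₙ)]

x_0 = 1.2500, f(x_0) = 0.444444, coefficient = 1
x_1 = 1.6667, f(x_1) = 0.375000, coefficient = 2
x_2 = 2.0833, f(x_2) = 0.324324, coefficient = 2
x_3 = 2.5000, f(x_3) = 0.285714, coefficient = 1

I ≈ (0.416667/2) × 2.128807 = 0.443502
Exact value: 0.441833
Error: 0.001669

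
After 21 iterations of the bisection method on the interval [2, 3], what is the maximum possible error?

Bisection error bound: |error| ≤ (b-a)/2^n
|error| ≤ (3 - 2)/2^21 = 1/2^21
|error| ≤ 0.0000004768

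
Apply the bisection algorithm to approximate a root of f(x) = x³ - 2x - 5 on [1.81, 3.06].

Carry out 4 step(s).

f(x) = x³ - 2x - 5
Initial interval: [1.81, 3.06]

Iteration 1:
  c_1 = (1.810000 + 3.060000)/2 = 2.435000
  f(c_1) = f(2.435000) = 4.567663
  f(a) × f(c) < 0, new interval: [1.810000, 2.435000]
Iteration 2:
  c_2 = (1.810000 + 2.435000)/2 = 2.122500
  f(c_2) = f(2.122500) = 0.316876
  f(a) × f(c) < 0, new interval: [1.810000, 2.122500]
Iteration 3:
  c_3 = (1.810000 + 2.122500)/2 = 1.966250
  f(c_3) = f(1.966250) = -1.330704
  f(a) × f(c) ≥ 0, new interval: [1.966250, 2.122500]
Iteration 4:
  c_4 = (1.966250 + 2.122500)/2 = 2.044375
  f(c_4) = f(2.044375) = -0.544348
  f(a) × f(c) ≥ 0, new interval: [2.044375, 2.122500]

After 4 iteration(s), the approximation is c_4 = 2.044375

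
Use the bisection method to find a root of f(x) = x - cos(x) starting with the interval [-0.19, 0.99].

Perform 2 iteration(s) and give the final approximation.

f(x) = x - cos(x)
Initial interval: [-0.19, 0.99]

Iteration 1:
  c_1 = (-0.190000 + 0.990000)/2 = 0.400000
  f(c_1) = f(0.400000) = -0.521061
  f(a) × f(c) ≥ 0, new interval: [0.400000, 0.990000]
Iteration 2:
  c_2 = (0.400000 + 0.990000)/2 = 0.695000
  f(c_2) = f(0.695000) = -0.073054
  f(a) × f(c) ≥ 0, new interval: [0.695000, 0.990000]

After 2 iteration(s), the approximation is c_2 = 0.695000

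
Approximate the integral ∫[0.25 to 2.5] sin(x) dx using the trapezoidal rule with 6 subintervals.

f(x) = sin(x)
a = 0.25, b = 2.5, n = 6
h = (b - a)/n = 0.375000

Trapezoidal rule: (h/2)[f(x₀) + 2f(x₁) + 2f(x₂) + ... + f(xₙ)]

x_0 = 0.2500, f(x_0) = 0.247404, coefficient = 1
x_1 = 0.6250, f(x_1) = 0.585097, coefficient = 2
x_2 = 1.0000, f(x_2) = 0.841471, coefficient = 2
x_3 = 1.3750, f(x_3) = 0.980893, coefficient = 2
x_4 = 1.7500, f(x_4) = 0.983986, coefficient = 2
x_5 = 2.1250, f(x_5) = 0.850320, coefficient = 2
x_6 = 2.5000, f(x_6) = 0.598472, coefficient = 1

I ≈ (0.375000/2) × 9.329410 = 1.749264
Exact value: 1.770056
Error: 0.020792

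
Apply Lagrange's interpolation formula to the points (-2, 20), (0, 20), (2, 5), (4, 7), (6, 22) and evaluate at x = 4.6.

Lagrange interpolation formula:
P(x) = Σ yᵢ × Lᵢ(x)
where Lᵢ(x) = Π_{j≠i} (x - xⱼ)/(xᵢ - xⱼ)

L_0(4.6) = (4.6 - 0)/(-2 - 0) × (4.6 - 2)/(-2 - 2) × (4.6 - 4)/(-2 - 4) × (4.6 - 6)/(-2 - 6) = -0.026162
L_1(4.6) = (4.6 - (-2))/(0 - (-2)) × (4.6 - 2)/(0 - 2) × (4.6 - 4)/(0 - 4) × (4.6 - 6)/(0 - 6) = 0.150150
L_2(4.6) = (4.6 - (-2))/(2 - (-2)) × (4.6 - 0)/(2 - 0) × (4.6 - 4)/(2 - 4) × (4.6 - 6)/(2 - 6) = -0.398475
L_3(4.6) = (4.6 - (-2))/(4 - (-2)) × (4.6 - 0)/(4 - 0) × (4.6 - 2)/(4 - 2) × (4.6 - 6)/(4 - 6) = 1.151150
L_4(4.6) = (4.6 - (-2))/(6 - (-2)) × (4.6 - 0)/(6 - 0) × (4.6 - 2)/(6 - 2) × (4.6 - 4)/(6 - 4) = 0.123337

P(4.6) = 20×L_0(4.6) + 20×L_1(4.6) + 5×L_2(4.6) + 7×L_3(4.6) + 22×L_4(4.6)
P(4.6) = 11.258850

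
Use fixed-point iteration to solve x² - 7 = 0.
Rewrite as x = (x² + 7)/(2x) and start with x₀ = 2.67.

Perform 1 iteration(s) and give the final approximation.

Equation: x² - 7 = 0
Fixed-point form: x = (x² + 7)/(2x)
x₀ = 2.67

x_1 = g(2.670000) = 2.645861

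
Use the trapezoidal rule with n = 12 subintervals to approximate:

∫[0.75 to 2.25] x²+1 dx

f(x) = x²+1
a = 0.75, b = 2.25, n = 12
h = (b - a)/n = 0.125000

Trapezoidal rule: (h/2)[f(x₀) + 2f(x₁) + 2f(x₂) + ... + f(xₙ)]

x_0 = 0.7500, f(x_0) = 1.562500, coefficient = 1
x_1 = 0.8750, f(x_1) = 1.765625, coefficient = 2
x_2 = 1.0000, f(x_2) = 2.000000, coefficient = 2
x_3 = 1.1250, f(x_3) = 2.265625, coefficient = 2
x_4 = 1.2500, f(x_4) = 2.562500, coefficient = 2
x_5 = 1.3750, f(x_5) = 2.890625, coefficient = 2
x_6 = 1.5000, f(x_6) = 3.250000, coefficient = 2
x_7 = 1.6250, f(x_7) = 3.640625, coefficient = 2
x_8 = 1.7500, f(x_8) = 4.062500, coefficient = 2
x_9 = 1.8750, f(x_9) = 4.515625, coefficient = 2
x_10 = 2.0000, f(x_10) = 5.000000, coefficient = 2
x_11 = 2.1250, f(x_11) = 5.515625, coefficient = 2
x_12 = 2.2500, f(x_12) = 6.062500, coefficient = 1

I ≈ (0.125000/2) × 82.562500 = 5.160156
Exact value: 5.156250
Error: 0.003906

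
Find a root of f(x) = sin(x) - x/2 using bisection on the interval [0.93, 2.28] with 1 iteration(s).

f(x) = sin(x) - x/2
Initial interval: [0.93, 2.28]

Iteration 1:
  c_1 = (0.930000 + 2.280000)/2 = 1.605000
  f(c_1) = f(1.605000) = 0.196915
  f(a) × f(c) ≥ 0, new interval: [1.605000, 2.280000]

After 1 iteration(s), the approximation is c_1 = 1.605000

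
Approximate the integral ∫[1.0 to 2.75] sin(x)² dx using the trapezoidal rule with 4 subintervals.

f(x) = sin(x)²
a = 1.0, b = 2.75, n = 4
h = (b - a)/n = 0.437500

Trapezoidal rule: (h/2)[f(x₀) + 2f(x₁) + 2f(x₂) + ... + f(xₙ)]

x_0 = 1.0000, f(x_0) = 0.708073, coefficient = 1
x_1 = 1.4375, f(x_1) = 0.982337, coefficient = 2
x_2 = 1.8750, f(x_2) = 0.910280, coefficient = 2
x_3 = 2.3125, f(x_3) = 0.543639, coefficient = 2
x_4 = 2.7500, f(x_4) = 0.145665, coefficient = 1

I ≈ (0.437500/2) × 5.726250 = 1.252617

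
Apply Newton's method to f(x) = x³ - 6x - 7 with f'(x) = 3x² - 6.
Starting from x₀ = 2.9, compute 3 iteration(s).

f(x) = x³ - 6x - 7
f'(x) = 3x² - 6
x₀ = 2.9

Newton-Raphson formula: x_{n+1} = x_n - f(x_n)/f'(x_n)

Iteration 1:
  f(2.900000) = -0.011000
  f'(2.900000) = 19.230000
  x_1 = 2.900000 - (-0.011000)/19.230000 = 2.900572
Iteration 2:
  f(2.900572) = 0.000003
  f'(2.900572) = 19.239954
  x_2 = 2.900572 - 0.000003/19.239954 = 2.900572
Iteration 3:
  f(2.900572) = 0.000000
  f'(2.900572) = 19.239952
  x_3 = 2.900572 - 0.000000/19.239952 = 2.900572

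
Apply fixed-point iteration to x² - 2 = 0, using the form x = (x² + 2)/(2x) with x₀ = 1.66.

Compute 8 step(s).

Equation: x² - 2 = 0
Fixed-point form: x = (x² + 2)/(2x)
x₀ = 1.66

x_1 = g(1.660000) = 1.432410
x_2 = g(1.432410) = 1.414329
x_3 = g(1.414329) = 1.414214
x_4 = g(1.414214) = 1.414214
x_5 = g(1.414214) = 1.414214
x_6 = g(1.414214) = 1.414214
x_7 = g(1.414214) = 1.414214
x_8 = g(1.414214) = 1.414214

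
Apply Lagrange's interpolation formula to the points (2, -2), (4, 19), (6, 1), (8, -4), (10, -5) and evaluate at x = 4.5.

Lagrange interpolation formula:
P(x) = Σ yᵢ × Lᵢ(x)
where Lᵢ(x) = Π_{j≠i} (x - xⱼ)/(xᵢ - xⱼ)

L_0(4.5) = (4.5 - 4)/(2 - 4) × (4.5 - 6)/(2 - 6) × (4.5 - 8)/(2 - 8) × (4.5 - 10)/(2 - 10) = -0.037598
L_1(4.5) = (4.5 - 2)/(4 - 2) × (4.5 - 6)/(4 - 6) × (4.5 - 8)/(4 - 8) × (4.5 - 10)/(4 - 10) = 0.751953
L_2(4.5) = (4.5 - 2)/(6 - 2) × (4.5 - 4)/(6 - 4) × (4.5 - 8)/(6 - 8) × (4.5 - 10)/(6 - 10) = 0.375977
L_3(4.5) = (4.5 - 2)/(8 - 2) × (4.5 - 4)/(8 - 4) × (4.5 - 6)/(8 - 6) × (4.5 - 10)/(8 - 10) = -0.107422
L_4(4.5) = (4.5 - 2)/(10 - 2) × (4.5 - 4)/(10 - 4) × (4.5 - 6)/(10 - 6) × (4.5 - 8)/(10 - 8) = 0.017090

P(4.5) = (-2)×L_0(4.5) + 19×L_1(4.5) + 1×L_2(4.5) + (-4)×L_3(4.5) + (-5)×L_4(4.5)
P(4.5) = 15.082520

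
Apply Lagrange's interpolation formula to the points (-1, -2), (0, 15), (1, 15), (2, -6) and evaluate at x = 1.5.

Lagrange interpolation formula:
P(x) = Σ yᵢ × Lᵢ(x)
where Lᵢ(x) = Π_{j≠i} (x - xⱼ)/(xᵢ - xⱼ)

L_0(1.5) = (1.5 - 0)/(-1 - 0) × (1.5 - 1)/(-1 - 1) × (1.5 - 2)/(-1 - 2) = 0.062500
L_1(1.5) = (1.5 - (-1))/(0 - (-1)) × (1.5 - 1)/(0 - 1) × (1.5 - 2)/(0 - 2) = -0.312500
L_2(1.5) = (1.5 - (-1))/(1 - (-1)) × (1.5 - 0)/(1 - 0) × (1.5 - 2)/(1 - 2) = 0.937500
L_3(1.5) = (1.5 - (-1))/(2 - (-1)) × (1.5 - 0)/(2 - 0) × (1.5 - 1)/(2 - 1) = 0.312500

P(1.5) = (-2)×L_0(1.5) + 15×L_1(1.5) + 15×L_2(1.5) + (-6)×L_3(1.5)
P(1.5) = 7.375000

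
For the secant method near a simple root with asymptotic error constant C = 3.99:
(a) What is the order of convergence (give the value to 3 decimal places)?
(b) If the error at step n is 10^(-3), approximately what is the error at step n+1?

(a) Secant method has superlinear convergence with order φ = (1+√5)/2 ≈ 1.618.
    This means |e_{n+1}| ≈ C|e_n|^1.618.

(b) With |e_n| = 10^(-3) and C = 3.99:
    |e_{n+1}| ≈ 3.99 × (10^(-3))^1.618 = 3.99 × 10^(-4.85)

(a) ≈ 1.618 (golden ratio); (b) |e_{n+1}| ≈ 5.583e-05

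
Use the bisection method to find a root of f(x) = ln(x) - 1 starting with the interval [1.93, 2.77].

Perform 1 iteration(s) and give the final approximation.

f(x) = ln(x) - 1
Initial interval: [1.93, 2.77]

Iteration 1:
  c_1 = (1.930000 + 2.770000)/2 = 2.350000
  f(c_1) = f(2.350000) = -0.145585
  f(a) × f(c) ≥ 0, new interval: [2.350000, 2.770000]

After 1 iteration(s), the approximation is c_1 = 2.350000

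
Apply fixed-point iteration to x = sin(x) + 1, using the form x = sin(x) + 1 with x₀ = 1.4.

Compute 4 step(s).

Equation: x = sin(x) + 1
Fixed-point form: x = sin(x) + 1
x₀ = 1.4

x_1 = g(1.400000) = 1.985450
x_2 = g(1.985450) = 1.915256
x_3 = g(1.915256) = 1.941258
x_4 = g(1.941258) = 1.932160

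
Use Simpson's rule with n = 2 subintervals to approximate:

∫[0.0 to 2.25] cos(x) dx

f(x) = cos(x)
a = 0.0, b = 2.25, n = 2
h = (b - a)/n = 1.125000

Simpson's rule: (h/3)[f(x₀) + 4f(x₁) + 2f(x₂) + ... + f(xₙ)]

x_0 = 0.0000, f(x_0) = 1.000000, coefficient = 1
x_1 = 1.1250, f(x_1) = 0.431177, coefficient = 4
x_2 = 2.2500, f(x_2) = -0.628174, coefficient = 1

I ≈ (1.125000/3) × 2.096532 = 0.786200
Exact value: 0.778073
Error: 0.008126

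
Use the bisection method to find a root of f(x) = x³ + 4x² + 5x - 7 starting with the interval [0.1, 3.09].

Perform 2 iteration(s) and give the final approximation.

f(x) = x³ + 4x² + 5x - 7
Initial interval: [0.1, 3.09]

Iteration 1:
  c_1 = (0.100000 + 3.090000)/2 = 1.595000
  f(c_1) = f(1.595000) = 15.208820
  f(a) × f(c) < 0, new interval: [0.100000, 1.595000]
Iteration 2:
  c_2 = (0.100000 + 1.595000)/2 = 0.847500
  f(c_2) = f(0.847500) = 0.719247
  f(a) × f(c) < 0, new interval: [0.100000, 0.847500]

After 2 iteration(s), the approximation is c_2 = 0.847500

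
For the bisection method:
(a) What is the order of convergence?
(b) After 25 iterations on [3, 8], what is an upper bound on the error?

(a) Bisection has linear (order 1) convergence; the error is halved each step.

(b) Error bound = (b-a)/2^n = (8 - 3)/2^{25}
    = 5/2^{25}

(a) 1 (linear); (b) error ≤ 1.49e-07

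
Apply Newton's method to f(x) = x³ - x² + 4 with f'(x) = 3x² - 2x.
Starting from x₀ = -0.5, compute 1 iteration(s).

f(x) = x³ - x² + 4
f'(x) = 3x² - 2x
x₀ = -0.5

Newton-Raphson formula: x_{n+1} = x_n - f(x_n)/f'(x_n)

Iteration 1:
  f(-0.500000) = 3.625000
  f'(-0.500000) = 1.750000
  x_1 = -0.500000 - 3.625000/1.750000 = -2.571429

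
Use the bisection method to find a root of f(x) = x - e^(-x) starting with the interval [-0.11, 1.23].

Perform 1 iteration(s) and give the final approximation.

f(x) = x - e^(-x)
Initial interval: [-0.11, 1.23]

Iteration 1:
  c_1 = (-0.110000 + 1.230000)/2 = 0.560000
  f(c_1) = f(0.560000) = -0.011209
  f(a) × f(c) ≥ 0, new interval: [0.560000, 1.230000]

After 1 iteration(s), the approximation is c_1 = 0.560000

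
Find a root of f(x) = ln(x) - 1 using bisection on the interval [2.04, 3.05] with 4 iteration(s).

f(x) = ln(x) - 1
Initial interval: [2.04, 3.05]

Iteration 1:
  c_1 = (2.040000 + 3.050000)/2 = 2.545000
  f(c_1) = f(2.545000) = -0.065869
  f(a) × f(c) ≥ 0, new interval: [2.545000, 3.050000]
Iteration 2:
  c_2 = (2.545000 + 3.050000)/2 = 2.797500
  f(c_2) = f(2.797500) = 0.028726
  f(a) × f(c) < 0, new interval: [2.545000, 2.797500]
Iteration 3:
  c_3 = (2.545000 + 2.797500)/2 = 2.671250
  f(c_3) = f(2.671250) = -0.017453
  f(a) × f(c) ≥ 0, new interval: [2.671250, 2.797500]
Iteration 4:
  c_4 = (2.671250 + 2.797500)/2 = 2.734375
  f(c_4) = f(2.734375) = 0.005903
  f(a) × f(c) < 0, new interval: [2.671250, 2.734375]

After 4 iteration(s), the approximation is c_4 = 2.734375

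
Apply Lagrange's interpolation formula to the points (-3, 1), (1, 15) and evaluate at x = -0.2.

Lagrange interpolation formula:
P(x) = Σ yᵢ × Lᵢ(x)
where Lᵢ(x) = Π_{j≠i} (x - xⱼ)/(xᵢ - xⱼ)

L_0(-0.2) = (-0.2 - 1)/(-3 - 1) = 0.300000
L_1(-0.2) = (-0.2 - (-3))/(1 - (-3)) = 0.700000

P(-0.2) = 1×L_0(-0.2) + 15×L_1(-0.2)
P(-0.2) = 10.800000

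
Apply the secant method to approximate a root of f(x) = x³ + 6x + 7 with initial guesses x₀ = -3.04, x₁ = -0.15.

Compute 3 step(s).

f(x) = x³ + 6x + 7
x₀ = -3.04, x₁ = -0.15

Secant formula: x_{n+1} = x_n - f(x_n)(x_n - x_{n-1})/(f(x_n) - f(x_{n-1}))

Iteration 1:
  f(-3.040000) = -39.334464
  f(-0.150000) = 6.096625
  x_2 = -0.150000 - 6.096625×(-0.150000 - (-3.040000))/(6.096625 - (-39.334464))
       = -0.537824
Iteration 2:
  f(-0.150000) = 6.096625
  f(-0.537824) = 3.617491
  x_3 = -0.537824 - 3.617491×(-0.537824 - (-0.150000))/(3.617491 - 6.096625)
       = -1.103726
Iteration 3:
  f(-0.537824) = 3.617491
  f(-1.103726) = -0.966928
  x_4 = -1.103726 - (-0.966928)×(-1.103726 - (-0.537824))/(-0.966928 - 3.617491)
       = -0.984368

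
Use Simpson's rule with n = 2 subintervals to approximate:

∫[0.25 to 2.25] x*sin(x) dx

f(x) = x*sin(x)
a = 0.25, b = 2.25, n = 2
h = (b - a)/n = 1.000000

Simpson's rule: (h/3)[f(x₀) + 4f(x₁) + 2f(x₂) + ... + f(xₙ)]

x_0 = 0.2500, f(x_0) = 0.061851, coefficient = 1
x_1 = 1.2500, f(x_1) = 1.186231, coefficient = 4
x_2 = 2.2500, f(x_2) = 1.750665, coefficient = 1

I ≈ (1.000000/3) × 6.557439 = 2.185813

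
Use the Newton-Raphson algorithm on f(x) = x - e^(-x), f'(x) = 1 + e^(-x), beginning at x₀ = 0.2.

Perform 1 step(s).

f(x) = x - e^(-x)
f'(x) = 1 + e^(-x)
x₀ = 0.2

Newton-Raphson formula: x_{n+1} = x_n - f(x_n)/f'(x_n)

Iteration 1:
  f(0.200000) = -0.618731
  f'(0.200000) = 1.818731
  x_1 = 0.200000 - (-0.618731)/1.818731 = 0.540199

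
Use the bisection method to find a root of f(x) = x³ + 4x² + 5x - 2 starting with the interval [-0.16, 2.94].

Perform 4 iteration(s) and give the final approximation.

f(x) = x³ + 4x² + 5x - 2
Initial interval: [-0.16, 2.94]

Iteration 1:
  c_1 = (-0.160000 + 2.940000)/2 = 1.390000
  f(c_1) = f(1.390000) = 15.364019
  f(a) × f(c) < 0, new interval: [-0.160000, 1.390000]
Iteration 2:
  c_2 = (-0.160000 + 1.390000)/2 = 0.615000
  f(c_2) = f(0.615000) = 2.820508
  f(a) × f(c) < 0, new interval: [-0.160000, 0.615000]
Iteration 3:
  c_3 = (-0.160000 + 0.615000)/2 = 0.227500
  f(c_3) = f(0.227500) = -0.643700
  f(a) × f(c) ≥ 0, new interval: [0.227500, 0.615000]
Iteration 4:
  c_4 = (0.227500 + 0.615000)/2 = 0.421250
  f(c_4) = f(0.421250) = 0.890808
  f(a) × f(c) < 0, new interval: [0.227500, 0.421250]

After 4 iteration(s), the approximation is c_4 = 0.421250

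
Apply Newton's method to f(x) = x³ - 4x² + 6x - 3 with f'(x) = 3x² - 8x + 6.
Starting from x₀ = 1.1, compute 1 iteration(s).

f(x) = x³ - 4x² + 6x - 3
f'(x) = 3x² - 8x + 6
x₀ = 1.1

Newton-Raphson formula: x_{n+1} = x_n - f(x_n)/f'(x_n)

Iteration 1:
  f(1.100000) = 0.091000
  f'(1.100000) = 0.830000
  x_1 = 1.100000 - 0.091000/0.830000 = 0.990361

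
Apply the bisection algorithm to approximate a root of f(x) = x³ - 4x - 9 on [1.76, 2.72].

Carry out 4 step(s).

f(x) = x³ - 4x - 9
Initial interval: [1.76, 2.72]

Iteration 1:
  c_1 = (1.760000 + 2.720000)/2 = 2.240000
  f(c_1) = f(2.240000) = -6.720576
  f(a) × f(c) ≥ 0, new interval: [2.240000, 2.720000]
Iteration 2:
  c_2 = (2.240000 + 2.720000)/2 = 2.480000
  f(c_2) = f(2.480000) = -3.667008
  f(a) × f(c) ≥ 0, new interval: [2.480000, 2.720000]
Iteration 3:
  c_3 = (2.480000 + 2.720000)/2 = 2.600000
  f(c_3) = f(2.600000) = -1.824000
  f(a) × f(c) ≥ 0, new interval: [2.600000, 2.720000]
Iteration 4:
  c_4 = (2.600000 + 2.720000)/2 = 2.660000
  f(c_4) = f(2.660000) = -0.818904
  f(a) × f(c) ≥ 0, new interval: [2.660000, 2.720000]

After 4 iteration(s), the approximation is c_4 = 2.660000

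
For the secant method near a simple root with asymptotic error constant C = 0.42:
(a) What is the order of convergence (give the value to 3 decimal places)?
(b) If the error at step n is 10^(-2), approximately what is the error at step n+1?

(a) Secant method has superlinear convergence with order φ = (1+√5)/2 ≈ 1.618.
    This means |e_{n+1}| ≈ C|e_n|^1.618.

(b) With |e_n| = 10^(-2) and C = 0.42:
    |e_{n+1}| ≈ 0.42 × (10^(-2))^1.618 = 0.42 × 10^(-3.24)

(a) ≈ 1.618 (golden ratio); (b) |e_{n+1}| ≈ 2.439e-04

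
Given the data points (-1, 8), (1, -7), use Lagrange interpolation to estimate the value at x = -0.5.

Lagrange interpolation formula:
P(x) = Σ yᵢ × Lᵢ(x)
where Lᵢ(x) = Π_{j≠i} (x - xⱼ)/(xᵢ - xⱼ)

L_0(-0.5) = (-0.5 - 1)/(-1 - 1) = 0.750000
L_1(-0.5) = (-0.5 - (-1))/(1 - (-1)) = 0.250000

P(-0.5) = 8×L_0(-0.5) + (-7)×L_1(-0.5)
P(-0.5) = 4.250000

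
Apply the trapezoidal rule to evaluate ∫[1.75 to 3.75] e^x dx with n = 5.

f(x) = e^x
a = 1.75, b = 3.75, n = 5
h = (b - a)/n = 0.400000

Trapezoidal rule: (h/2)[f(x₀) + 2f(x₁) + 2f(x₂) + ... + f(xₙ)]

x_0 = 1.7500, f(x_0) = 5.754603, coefficient = 1
x_1 = 2.1500, f(x_1) = 8.584858, coefficient = 2
x_2 = 2.5500, f(x_2) = 12.807104, coefficient = 2
x_3 = 2.9500, f(x_3) = 19.105954, coefficient = 2
x_4 = 3.3500, f(x_4) = 28.502734, coefficient = 2
x_5 = 3.7500, f(x_5) = 42.521082, coefficient = 1

I ≈ (0.400000/2) × 186.276984 = 37.255397
Exact value: 36.766479
Error: 0.488917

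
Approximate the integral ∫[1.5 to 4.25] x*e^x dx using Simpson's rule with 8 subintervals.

f(x) = x*e^x
a = 1.5, b = 4.25, n = 8
h = (b - a)/n = 0.343750

Simpson's rule: (h/3)[f(x₀) + 4f(x₁) + 2f(x₂) + ... + f(xₙ)]

x_0 = 1.5000, f(x_0) = 6.722534, coefficient = 1
x_1 = 1.8438, f(x_1) = 11.652859, coefficient = 4
x_2 = 2.1875, f(x_2) = 19.496975, coefficient = 2
x_3 = 2.5312, f(x_3) = 31.815807, coefficient = 4
x_4 = 2.8750, f(x_4) = 50.960594, coefficient = 2
x_5 = 3.2188, f(x_5) = 80.458626, coefficient = 4
x_6 = 3.5625, f(x_6) = 125.582454, coefficient = 2
x_7 = 3.9062, f(x_7) = 194.188208, coefficient = 4
x_8 = 4.2500, f(x_8) = 297.948002, coefficient = 1

I ≈ (0.343750/3) × 1969.212583 = 225.638942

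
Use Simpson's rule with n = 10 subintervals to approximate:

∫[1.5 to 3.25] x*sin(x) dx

f(x) = x*sin(x)
a = 1.5, b = 3.25, n = 10
h = (b - a)/n = 0.175000

Simpson's rule: (h/3)[f(x₀) + 4f(x₁) + 2f(x₂) + ... + f(xₙ)]

x_0 = 1.5000, f(x_0) = 1.496242, coefficient = 1
x_1 = 1.6750, f(x_1) = 1.665914, coefficient = 4
x_2 = 1.8500, f(x_2) = 1.778359, coefficient = 2
x_3 = 2.0250, f(x_3) = 1.819687, coefficient = 4
x_4 = 2.2000, f(x_4) = 1.778692, coefficient = 2
x_5 = 2.3750, f(x_5) = 1.647502, coefficient = 4
x_6 = 2.5500, f(x_6) = 1.422093, coefficient = 2
x_7 = 2.7250, f(x_7) = 1.102663, coefficient = 4
x_8 = 2.9000, f(x_8) = 0.693823, coefficient = 2
x_9 = 3.0750, f(x_9) = 0.204621, coefficient = 4
x_10 = 3.2500, f(x_10) = -0.351634, coefficient = 1

I ≈ (0.175000/3) × 38.252091 = 2.231372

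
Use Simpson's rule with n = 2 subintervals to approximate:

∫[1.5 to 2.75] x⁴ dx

f(x) = x⁴
a = 1.5, b = 2.75, n = 2
h = (b - a)/n = 0.625000

Simpson's rule: (h/3)[f(x₀) + 4f(x₁) + 2f(x₂) + ... + f(xₙ)]

x_0 = 1.5000, f(x_0) = 5.062500, coefficient = 1
x_1 = 2.1250, f(x_1) = 20.390869, coefficient = 4
x_2 = 2.7500, f(x_2) = 57.191406, coefficient = 1

I ≈ (0.625000/3) × 143.817383 = 29.961955
Exact value: 29.936523
Error: 0.025431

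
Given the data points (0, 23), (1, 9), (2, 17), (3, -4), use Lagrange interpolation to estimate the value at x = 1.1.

Lagrange interpolation formula:
P(x) = Σ yᵢ × Lᵢ(x)
where Lᵢ(x) = Π_{j≠i} (x - xⱼ)/(xᵢ - xⱼ)

L_0(1.1) = (1.1 - 1)/(0 - 1) × (1.1 - 2)/(0 - 2) × (1.1 - 3)/(0 - 3) = -0.028500
L_1(1.1) = (1.1 - 0)/(1 - 0) × (1.1 - 2)/(1 - 2) × (1.1 - 3)/(1 - 3) = 0.940500
L_2(1.1) = (1.1 - 0)/(2 - 0) × (1.1 - 1)/(2 - 1) × (1.1 - 3)/(2 - 3) = 0.104500
L_3(1.1) = (1.1 - 0)/(3 - 0) × (1.1 - 1)/(3 - 1) × (1.1 - 2)/(3 - 2) = -0.016500

P(1.1) = 23×L_0(1.1) + 9×L_1(1.1) + 17×L_2(1.1) + (-4)×L_3(1.1)
P(1.1) = 9.651500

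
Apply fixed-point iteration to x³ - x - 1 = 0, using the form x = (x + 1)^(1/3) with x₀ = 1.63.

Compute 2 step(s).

Equation: x³ - x - 1 = 0
Fixed-point form: x = (x + 1)^(1/3)
x₀ = 1.63

x_1 = g(1.630000) = 1.380337
x_2 = g(1.380337) = 1.335200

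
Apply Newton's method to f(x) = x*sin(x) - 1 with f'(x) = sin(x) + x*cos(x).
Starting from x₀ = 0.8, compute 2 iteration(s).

f(x) = x*sin(x) - 1
f'(x) = sin(x) + x*cos(x)
x₀ = 0.8

Newton-Raphson formula: x_{n+1} = x_n - f(x_n)/f'(x_n)

Iteration 1:
  f(0.800000) = -0.426115
  f'(0.800000) = 1.274721
  x_1 = 0.800000 - (-0.426115)/1.274721 = 1.134281
Iteration 2:
  f(1.134281) = 0.027920
  f'(1.134281) = 1.385786
  x_2 = 1.134281 - 0.027920/1.385786 = 1.114134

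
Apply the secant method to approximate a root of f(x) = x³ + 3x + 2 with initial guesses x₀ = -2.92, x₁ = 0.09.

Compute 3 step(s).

f(x) = x³ + 3x + 2
x₀ = -2.92, x₁ = 0.09

Secant formula: x_{n+1} = x_n - f(x_n)(x_n - x_{n-1})/(f(x_n) - f(x_{n-1}))

Iteration 1:
  f(-2.920000) = -31.657088
  f(0.090000) = 2.270729
  x_2 = 0.090000 - 2.270729×(0.090000 - (-2.920000))/(2.270729 - (-31.657088))
       = -0.111454
Iteration 2:
  f(0.090000) = 2.270729
  f(-0.111454) = 1.664254
  x_3 = -0.111454 - 1.664254×(-0.111454 - 0.090000)/(1.664254 - 2.270729)
       = -0.664272
Iteration 3:
  f(-0.111454) = 1.664254
  f(-0.664272) = -0.285931
  x_4 = -0.664272 - (-0.285931)×(-0.664272 - (-0.111454))/(-0.285931 - 1.664254)
       = -0.583219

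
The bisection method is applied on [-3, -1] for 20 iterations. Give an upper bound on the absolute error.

Bisection error bound: |error| ≤ (b-a)/2^n
|error| ≤ (-1 - (-3))/2^20 = 2/2^20
|error| ≤ 0.0000019073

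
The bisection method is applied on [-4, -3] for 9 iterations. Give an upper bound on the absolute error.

Bisection error bound: |error| ≤ (b-a)/2^n
|error| ≤ (-3 - (-4))/2^9 = 1/2^9
|error| ≤ 0.0019531250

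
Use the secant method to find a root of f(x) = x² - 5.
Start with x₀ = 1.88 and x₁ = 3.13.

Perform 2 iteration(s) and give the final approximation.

f(x) = x² - 5
x₀ = 1.88, x₁ = 3.13

Secant formula: x_{n+1} = x_n - f(x_n)(x_n - x_{n-1})/(f(x_n) - f(x_{n-1}))

Iteration 1:
  f(1.880000) = -1.465600
  f(3.130000) = 4.796900
  x_2 = 3.130000 - 4.796900×(3.130000 - 1.880000)/(4.796900 - (-1.465600))
       = 2.172535
Iteration 2:
  f(3.130000) = 4.796900
  f(2.172535) = -0.280092
  x_3 = 2.172535 - (-0.280092)×(2.172535 - 3.130000)/(-0.280092 - 4.796900)
       = 2.225357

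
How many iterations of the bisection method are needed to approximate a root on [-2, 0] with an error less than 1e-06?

We need (b-a)/2^n ≤ 1e-06
(0 - (-2))/2^n ≤ 1e-06
2/2^n ≤ 1e-06
2^n ≥ 2000000
n ≥ log₂(2000000) = 20.93
n ≥ 21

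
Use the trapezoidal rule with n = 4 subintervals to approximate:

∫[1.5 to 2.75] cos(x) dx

f(x) = cos(x)
a = 1.5, b = 2.75, n = 4
h = (b - a)/n = 0.312500

Trapezoidal rule: (h/2)[f(x₀) + 2f(x₁) + 2f(x₂) + ... + f(xₙ)]

x_0 = 1.5000, f(x_0) = 0.070737, coefficient = 1
x_1 = 1.8125, f(x_1) = -0.239357, coefficient = 2
x_2 = 2.1250, f(x_2) = -0.526266, coefficient = 2
x_3 = 2.4375, f(x_3) = -0.762199, coefficient = 2
x_4 = 2.7500, f(x_4) = -0.924302, coefficient = 1

I ≈ (0.312500/2) × -3.909211 = -0.610814
Exact value: -0.615834
Error: 0.005020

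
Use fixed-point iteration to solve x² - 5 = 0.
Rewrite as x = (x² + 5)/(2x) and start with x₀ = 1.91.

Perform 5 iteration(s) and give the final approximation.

Equation: x² - 5 = 0
Fixed-point form: x = (x² + 5)/(2x)
x₀ = 1.91

x_1 = g(1.910000) = 2.263901
x_2 = g(2.263901) = 2.236239
x_3 = g(2.236239) = 2.236068
x_4 = g(2.236068) = 2.236068
x_5 = g(2.236068) = 2.236068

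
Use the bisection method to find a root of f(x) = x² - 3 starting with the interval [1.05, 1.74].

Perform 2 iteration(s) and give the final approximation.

f(x) = x² - 3
Initial interval: [1.05, 1.74]

Iteration 1:
  c_1 = (1.050000 + 1.740000)/2 = 1.395000
  f(c_1) = f(1.395000) = -1.053975
  f(a) × f(c) ≥ 0, new interval: [1.395000, 1.740000]
Iteration 2:
  c_2 = (1.395000 + 1.740000)/2 = 1.567500
  f(c_2) = f(1.567500) = -0.542944
  f(a) × f(c) ≥ 0, new interval: [1.567500, 1.740000]

After 2 iteration(s), the approximation is c_2 = 1.567500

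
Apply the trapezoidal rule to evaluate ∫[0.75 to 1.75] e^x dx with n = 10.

f(x) = e^x
a = 0.75, b = 1.75, n = 10
h = (b - a)/n = 0.100000

Trapezoidal rule: (h/2)[f(x₀) + 2f(x₁) + 2f(x₂) + ... + f(xₙ)]

x_0 = 0.7500, f(x_0) = 2.117000, coefficient = 1
x_1 = 0.8500, f(x_1) = 2.339647, coefficient = 2
x_2 = 0.9500, f(x_2) = 2.585710, coefficient = 2
x_3 = 1.0500, f(x_3) = 2.857651, coefficient = 2
x_4 = 1.1500, f(x_4) = 3.158193, coefficient = 2
x_5 = 1.2500, f(x_5) = 3.490343, coefficient = 2
x_6 = 1.3500, f(x_6) = 3.857426, coefficient = 2
x_7 = 1.4500, f(x_7) = 4.263115, coefficient = 2
x_8 = 1.5500, f(x_8) = 4.711470, coefficient = 2
x_9 = 1.6500, f(x_9) = 5.206980, coefficient = 2
x_10 = 1.7500, f(x_10) = 5.754603, coefficient = 1

I ≈ (0.100000/2) × 72.812670 = 3.640633
Exact value: 3.637603
Error: 0.003031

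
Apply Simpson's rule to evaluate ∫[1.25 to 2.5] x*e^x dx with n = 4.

f(x) = x*e^x
a = 1.25, b = 2.5, n = 4
h = (b - a)/n = 0.312500

Simpson's rule: (h/3)[f(x₀) + 4f(x₁) + 2f(x₂) + ... + f(xₙ)]

x_0 = 1.2500, f(x_0) = 4.362929, coefficient = 1
x_1 = 1.5625, f(x_1) = 7.454271, coefficient = 4
x_2 = 1.8750, f(x_2) = 12.226536, coefficient = 2
x_3 = 2.1875, f(x_3) = 19.496975, coefficient = 4
x_4 = 2.5000, f(x_4) = 30.456235, coefficient = 1

I ≈ (0.312500/3) × 167.077219 = 17.403877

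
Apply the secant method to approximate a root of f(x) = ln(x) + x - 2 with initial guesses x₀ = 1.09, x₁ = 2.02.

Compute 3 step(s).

f(x) = ln(x) + x - 2
x₀ = 1.09, x₁ = 2.02

Secant formula: x_{n+1} = x_n - f(x_n)(x_n - x_{n-1})/(f(x_n) - f(x_{n-1}))

Iteration 1:
  f(1.090000) = -0.823822
  f(2.020000) = 0.723098
  x_2 = 2.020000 - 0.723098×(2.020000 - 1.090000)/(0.723098 - (-0.823822))
       = 1.585278
Iteration 2:
  f(2.020000) = 0.723098
  f(1.585278) = 0.046037
  x_3 = 1.585278 - 0.046037×(1.585278 - 2.020000)/(0.046037 - 0.723098)
       = 1.555718
Iteration 3:
  f(1.585278) = 0.046037
  f(1.555718) = -0.002344
  x_4 = 1.555718 - (-0.002344)×(1.555718 - 1.585278)/(-0.002344 - 0.046037)
       = 1.557151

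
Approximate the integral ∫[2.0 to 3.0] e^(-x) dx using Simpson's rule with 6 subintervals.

f(x) = e^(-x)
a = 2.0, b = 3.0, n = 6
h = (b - a)/n = 0.166667

Simpson's rule: (h/3)[f(x₀) + 4f(x₁) + 2f(x₂) + ... + f(xₙ)]

x_0 = 2.0000, f(x_0) = 0.135335, coefficient = 1
x_1 = 2.1667, f(x_1) = 0.114559, coefficient = 4
x_2 = 2.3333, f(x_2) = 0.096972, coefficient = 2
x_3 = 2.5000, f(x_3) = 0.082085, coefficient = 4
x_4 = 2.6667, f(x_4) = 0.069483, coefficient = 2
x_5 = 2.8333, f(x_5) = 0.058816, coefficient = 4
x_6 = 3.0000, f(x_6) = 0.049787, coefficient = 1

I ≈ (0.166667/3) × 1.539874 = 0.085549
Exact value: 0.085548
Error: 0.000000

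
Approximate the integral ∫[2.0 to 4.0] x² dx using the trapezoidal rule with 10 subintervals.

f(x) = x²
a = 2.0, b = 4.0, n = 10
h = (b - a)/n = 0.200000

Trapezoidal rule: (h/2)[f(x₀) + 2f(x₁) + 2f(x₂) + ... + f(xₙ)]

x_0 = 2.0000, f(x_0) = 4.000000, coefficient = 1
x_1 = 2.2000, f(x_1) = 4.840000, coefficient = 2
x_2 = 2.4000, f(x_2) = 5.760000, coefficient = 2
x_3 = 2.6000, f(x_3) = 6.760000, coefficient = 2
x_4 = 2.8000, f(x_4) = 7.840000, coefficient = 2
x_5 = 3.0000, f(x_5) = 9.000000, coefficient = 2
x_6 = 3.2000, f(x_6) = 10.240000, coefficient = 2
x_7 = 3.4000, f(x_7) = 11.560000, coefficient = 2
x_8 = 3.6000, f(x_8) = 12.960000, coefficient = 2
x_9 = 3.8000, f(x_9) = 14.440000, coefficient = 2
x_10 = 4.0000, f(x_10) = 16.000000, coefficient = 1

I ≈ (0.200000/2) × 186.800000 = 18.680000
Exact value: 18.666667
Error: 0.013333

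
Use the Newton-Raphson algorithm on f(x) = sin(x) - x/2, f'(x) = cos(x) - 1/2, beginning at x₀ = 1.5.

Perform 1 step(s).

f(x) = sin(x) - x/2
f'(x) = cos(x) - 1/2
x₀ = 1.5

Newton-Raphson formula: x_{n+1} = x_n - f(x_n)/f'(x_n)

Iteration 1:
  f(1.500000) = 0.247495
  f'(1.500000) = -0.429263
  x_1 = 1.500000 - 0.247495/(-0.429263) = 2.076558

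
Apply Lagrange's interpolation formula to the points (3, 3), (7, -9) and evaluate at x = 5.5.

Lagrange interpolation formula:
P(x) = Σ yᵢ × Lᵢ(x)
where Lᵢ(x) = Π_{j≠i} (x - xⱼ)/(xᵢ - xⱼ)

L_0(5.5) = (5.5 - 7)/(3 - 7) = 0.375000
L_1(5.5) = (5.5 - 3)/(7 - 3) = 0.625000

P(5.5) = 3×L_0(5.5) + (-9)×L_1(5.5)
P(5.5) = -4.500000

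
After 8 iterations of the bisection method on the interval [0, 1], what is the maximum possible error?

Bisection error bound: |error| ≤ (b-a)/2^n
|error| ≤ (1 - 0)/2^8 = 1/2^8
|error| ≤ 0.0039062500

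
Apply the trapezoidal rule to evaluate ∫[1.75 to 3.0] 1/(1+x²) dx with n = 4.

f(x) = 1/(1+x²)
a = 1.75, b = 3.0, n = 4
h = (b - a)/n = 0.312500

Trapezoidal rule: (h/2)[f(x₀) + 2f(x₁) + 2f(x₂) + ... + f(xₙ)]

x_0 = 1.7500, f(x_0) = 0.246154, coefficient = 1
x_1 = 2.0625, f(x_1) = 0.190335, coefficient = 2
x_2 = 2.3750, f(x_2) = 0.150588, coefficient = 2
x_3 = 2.6875, f(x_3) = 0.121615, coefficient = 2
x_4 = 3.0000, f(x_4) = 0.100000, coefficient = 1

I ≈ (0.312500/2) × 1.271230 = 0.198630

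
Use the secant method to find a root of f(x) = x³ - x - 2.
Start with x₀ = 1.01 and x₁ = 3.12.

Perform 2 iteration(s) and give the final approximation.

f(x) = x³ - x - 2
x₀ = 1.01, x₁ = 3.12

Secant formula: x_{n+1} = x_n - f(x_n)(x_n - x_{n-1})/(f(x_n) - f(x_{n-1}))

Iteration 1:
  f(1.010000) = -1.979699
  f(3.120000) = 25.251328
  x_2 = 3.120000 - 25.251328×(3.120000 - 1.010000)/(25.251328 - (-1.979699))
       = 1.163397
Iteration 2:
  f(3.120000) = 25.251328
  f(1.163397) = -1.588747
  x_3 = 1.163397 - (-1.588747)×(1.163397 - 3.120000)/(-1.588747 - 25.251328)
       = 1.279215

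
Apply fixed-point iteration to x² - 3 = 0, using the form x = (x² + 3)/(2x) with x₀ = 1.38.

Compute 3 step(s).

Equation: x² - 3 = 0
Fixed-point form: x = (x² + 3)/(2x)
x₀ = 1.38

x_1 = g(1.380000) = 1.776957
x_2 = g(1.776957) = 1.732618
x_3 = g(1.732618) = 1.732051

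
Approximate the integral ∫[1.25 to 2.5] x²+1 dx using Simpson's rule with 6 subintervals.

f(x) = x²+1
a = 1.25, b = 2.5, n = 6
h = (b - a)/n = 0.208333

Simpson's rule: (h/3)[f(x₀) + 4f(x₁) + 2f(x₂) + ... + f(xₙ)]

x_0 = 1.2500, f(x_0) = 2.562500, coefficient = 1
x_1 = 1.4583, f(x_1) = 3.126736, coefficient = 4
x_2 = 1.6667, f(x_2) = 3.777778, coefficient = 2
x_3 = 1.8750, f(x_3) = 4.515625, coefficient = 4
x_4 = 2.0833, f(x_4) = 5.340278, coefficient = 2
x_5 = 2.2917, f(x_5) = 6.251736, coefficient = 4
x_6 = 2.5000, f(x_6) = 7.250000, coefficient = 1

I ≈ (0.208333/3) × 83.625000 = 5.807292
Exact value: 5.807292
Error: 0.000000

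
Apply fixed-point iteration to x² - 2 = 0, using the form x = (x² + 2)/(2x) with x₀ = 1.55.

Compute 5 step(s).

Equation: x² - 2 = 0
Fixed-point form: x = (x² + 2)/(2x)
x₀ = 1.55

x_1 = g(1.550000) = 1.420161
x_2 = g(1.420161) = 1.414226
x_3 = g(1.414226) = 1.414214
x_4 = g(1.414214) = 1.414214
x_5 = g(1.414214) = 1.414214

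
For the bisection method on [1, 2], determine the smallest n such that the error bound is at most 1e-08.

We need (b-a)/2^n ≤ 1e-08
(2 - 1)/2^n ≤ 1e-08
1/2^n ≤ 1e-08
2^n ≥ 100000000
n ≥ log₂(100000000) = 26.58
n ≥ 27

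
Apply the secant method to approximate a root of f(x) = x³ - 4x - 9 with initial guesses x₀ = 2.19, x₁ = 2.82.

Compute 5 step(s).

f(x) = x³ - 4x - 9
x₀ = 2.19, x₁ = 2.82

Secant formula: x_{n+1} = x_n - f(x_n)(x_n - x_{n-1})/(f(x_n) - f(x_{n-1}))

Iteration 1:
  f(2.190000) = -7.256541
  f(2.820000) = 2.145768
  x_2 = 2.820000 - 2.145768×(2.820000 - 2.190000)/(2.145768 - (-7.256541))
       = 2.676223
Iteration 2:
  f(2.820000) = 2.145768
  f(2.676223) = -0.537326
  x_3 = 2.676223 - (-0.537326)×(2.676223 - 2.820000)/(-0.537326 - 2.145768)
       = 2.705016
Iteration 3:
  f(2.676223) = -0.537326
  f(2.705016) = -0.027152
  x_4 = 2.705016 - (-0.027152)×(2.705016 - 2.676223)/(-0.027152 - (-0.537326))
       = 2.706549
Iteration 4:
  f(2.705016) = -0.027152
  f(2.706549) = 0.000376
  x_5 = 2.706549 - 0.000376×(2.706549 - 2.705016)/(0.000376 - (-0.027152))
       = 2.706528
Iteration 5:
  f(2.706549) = 0.000376
  f(2.706528) = 0.000000
  x_6 = 2.706528 - 0.000000×(2.706528 - 2.706549)/(0.000000 - 0.000376)
       = 2.706528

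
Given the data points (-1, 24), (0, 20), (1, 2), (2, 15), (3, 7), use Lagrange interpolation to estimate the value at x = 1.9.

Lagrange interpolation formula:
P(x) = Σ yᵢ × Lᵢ(x)
where Lᵢ(x) = Π_{j≠i} (x - xⱼ)/(xᵢ - xⱼ)

L_0(1.9) = (1.9 - 0)/(-1 - 0) × (1.9 - 1)/(-1 - 1) × (1.9 - 2)/(-1 - 2) × (1.9 - 3)/(-1 - 3) = 0.007838
L_1(1.9) = (1.9 - (-1))/(0 - (-1)) × (1.9 - 1)/(0 - 1) × (1.9 - 2)/(0 - 2) × (1.9 - 3)/(0 - 3) = -0.047850
L_2(1.9) = (1.9 - (-1))/(1 - (-1)) × (1.9 - 0)/(1 - 0) × (1.9 - 2)/(1 - 2) × (1.9 - 3)/(1 - 3) = 0.151525
L_3(1.9) = (1.9 - (-1))/(2 - (-1)) × (1.9 - 0)/(2 - 0) × (1.9 - 1)/(2 - 1) × (1.9 - 3)/(2 - 3) = 0.909150
L_4(1.9) = (1.9 - (-1))/(3 - (-1)) × (1.9 - 0)/(3 - 0) × (1.9 - 1)/(3 - 1) × (1.9 - 2)/(3 - 2) = -0.020663

P(1.9) = 24×L_0(1.9) + 20×L_1(1.9) + 2×L_2(1.9) + 15×L_3(1.9) + 7×L_4(1.9)
P(1.9) = 13.026763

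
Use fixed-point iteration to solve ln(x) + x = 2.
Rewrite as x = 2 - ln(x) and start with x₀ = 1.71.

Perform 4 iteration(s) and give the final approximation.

Equation: ln(x) + x = 2
Fixed-point form: x = 2 - ln(x)
x₀ = 1.71

x_1 = g(1.710000) = 1.463507
x_2 = g(1.463507) = 1.619165
x_3 = g(1.619165) = 1.518090
x_4 = g(1.518090) = 1.582547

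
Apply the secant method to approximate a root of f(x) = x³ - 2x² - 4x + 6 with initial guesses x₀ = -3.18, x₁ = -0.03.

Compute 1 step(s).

f(x) = x³ - 2x² - 4x + 6
x₀ = -3.18, x₁ = -0.03

Secant formula: x_{n+1} = x_n - f(x_n)(x_n - x_{n-1})/(f(x_n) - f(x_{n-1}))

Iteration 1:
  f(-3.180000) = -33.662232
  f(-0.030000) = 6.118173
  x_2 = -0.030000 - 6.118173×(-0.030000 - (-3.180000))/(6.118173 - (-33.662232))
       = -0.514466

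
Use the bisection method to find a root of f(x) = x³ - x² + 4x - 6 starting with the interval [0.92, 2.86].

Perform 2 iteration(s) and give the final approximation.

f(x) = x³ - x² + 4x - 6
Initial interval: [0.92, 2.86]

Iteration 1:
  c_1 = (0.920000 + 2.860000)/2 = 1.890000
  f(c_1) = f(1.890000) = 4.739169
  f(a) × f(c) < 0, new interval: [0.920000, 1.890000]
Iteration 2:
  c_2 = (0.920000 + 1.890000)/2 = 1.405000
  f(c_2) = f(1.405000) = 0.419480
  f(a) × f(c) < 0, new interval: [0.920000, 1.405000]

After 2 iteration(s), the approximation is c_2 = 1.405000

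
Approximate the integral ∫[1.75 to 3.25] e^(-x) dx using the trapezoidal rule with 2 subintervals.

f(x) = e^(-x)
a = 1.75, b = 3.25, n = 2
h = (b - a)/n = 0.750000

Trapezoidal rule: (h/2)[f(x₀) + 2f(x₁) + 2f(x₂) + ... + f(xₙ)]

x_0 = 1.7500, f(x_0) = 0.173774, coefficient = 1
x_1 = 2.5000, f(x_1) = 0.082085, coefficient = 2
x_2 = 3.2500, f(x_2) = 0.038774, coefficient = 1

I ≈ (0.750000/2) × 0.376718 = 0.141269
Exact value: 0.135000
Error: 0.006270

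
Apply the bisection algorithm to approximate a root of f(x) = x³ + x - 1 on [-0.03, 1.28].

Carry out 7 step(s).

f(x) = x³ + x - 1
Initial interval: [-0.03, 1.28]

Iteration 1:
  c_1 = (-0.030000 + 1.280000)/2 = 0.625000
  f(c_1) = f(0.625000) = -0.130859
  f(a) × f(c) ≥ 0, new interval: [0.625000, 1.280000]
Iteration 2:
  c_2 = (0.625000 + 1.280000)/2 = 0.952500
  f(c_2) = f(0.952500) = 0.816662
  f(a) × f(c) < 0, new interval: [0.625000, 0.952500]
Iteration 3:
  c_3 = (0.625000 + 0.952500)/2 = 0.788750
  f(c_3) = f(0.788750) = 0.279452
  f(a) × f(c) < 0, new interval: [0.625000, 0.788750]
Iteration 4:
  c_4 = (0.625000 + 0.788750)/2 = 0.706875
  f(c_4) = f(0.706875) = 0.060081
  f(a) × f(c) < 0, new interval: [0.625000, 0.706875]
Iteration 5:
  c_5 = (0.625000 + 0.706875)/2 = 0.665938
  f(c_5) = f(0.665938) = -0.038737
  f(a) × f(c) ≥ 0, new interval: [0.665938, 0.706875]
Iteration 6:
  c_6 = (0.665938 + 0.706875)/2 = 0.686406
  f(c_6) = f(0.686406) = 0.009809
  f(a) × f(c) < 0, new interval: [0.665938, 0.686406]
Iteration 7:
  c_7 = (0.665938 + 0.686406)/2 = 0.676172
  f(c_7) = f(0.676172) = -0.014677
  f(a) × f(c) ≥ 0, new interval: [0.676172, 0.686406]

After 7 iteration(s), the approximation is c_7 = 0.676172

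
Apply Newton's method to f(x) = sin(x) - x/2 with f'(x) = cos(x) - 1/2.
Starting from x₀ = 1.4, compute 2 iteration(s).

f(x) = sin(x) - x/2
f'(x) = cos(x) - 1/2
x₀ = 1.4

Newton-Raphson formula: x_{n+1} = x_n - f(x_n)/f'(x_n)

Iteration 1:
  f(1.400000) = 0.285450
  f'(1.400000) = -0.330033
  x_1 = 1.400000 - 0.285450/(-0.330033) = 2.264913
Iteration 2:
  f(2.264913) = -0.363838
  f'(2.264913) = -1.139707
  x_2 = 2.264913 - (-0.363838)/(-1.139707) = 1.945675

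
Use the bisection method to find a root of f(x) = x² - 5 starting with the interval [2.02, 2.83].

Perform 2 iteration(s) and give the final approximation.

f(x) = x² - 5
Initial interval: [2.02, 2.83]

Iteration 1:
  c_1 = (2.020000 + 2.830000)/2 = 2.425000
  f(c_1) = f(2.425000) = 0.880625
  f(a) × f(c) < 0, new interval: [2.020000, 2.425000]
Iteration 2:
  c_2 = (2.020000 + 2.425000)/2 = 2.222500
  f(c_2) = f(2.222500) = -0.060494
  f(a) × f(c) ≥ 0, new interval: [2.222500, 2.425000]

After 2 iteration(s), the approximation is c_2 = 2.222500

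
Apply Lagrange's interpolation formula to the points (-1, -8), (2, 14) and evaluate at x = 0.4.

Lagrange interpolation formula:
P(x) = Σ yᵢ × Lᵢ(x)
where Lᵢ(x) = Π_{j≠i} (x - xⱼ)/(xᵢ - xⱼ)

L_0(0.4) = (0.4 - 2)/(-1 - 2) = 0.533333
L_1(0.4) = (0.4 - (-1))/(2 - (-1)) = 0.466667

P(0.4) = (-8)×L_0(0.4) + 14×L_1(0.4)
P(0.4) = 2.266667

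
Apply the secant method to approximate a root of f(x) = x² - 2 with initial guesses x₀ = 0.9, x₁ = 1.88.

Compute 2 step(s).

f(x) = x² - 2
x₀ = 0.9, x₁ = 1.88

Secant formula: x_{n+1} = x_n - f(x_n)(x_n - x_{n-1})/(f(x_n) - f(x_{n-1}))

Iteration 1:
  f(0.900000) = -1.190000
  f(1.880000) = 1.534400
  x_2 = 1.880000 - 1.534400×(1.880000 - 0.900000)/(1.534400 - (-1.190000))
       = 1.328058
Iteration 2:
  f(1.880000) = 1.534400
  f(1.328058) = -0.236263
  x_3 = 1.328058 - (-0.236263)×(1.328058 - 1.880000)/(-0.236263 - 1.534400)
       = 1.401704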